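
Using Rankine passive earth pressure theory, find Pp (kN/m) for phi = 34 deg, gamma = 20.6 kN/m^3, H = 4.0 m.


Compute passive earth pressure coefficient:
Kp = tan^2(45 + phi/2) = tan^2(62.0) = 3.537132
Compute passive force:
Pp = 0.5 * Kp * gamma * H^2
Pp = 0.5 * 3.537132 * 20.6 * 4.0^2
Pp = 582.92 kN/m


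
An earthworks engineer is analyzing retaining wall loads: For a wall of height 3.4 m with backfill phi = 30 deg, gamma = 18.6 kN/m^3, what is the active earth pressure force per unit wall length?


Compute active earth pressure coefficient:
Ka = tan^2(45 - phi/2) = tan^2(30.0) = 0.333333
Compute active force:
Pa = 0.5 * Ka * gamma * H^2
Pa = 0.5 * 0.333333 * 18.6 * 3.4^2
Pa = 35.84 kN/m


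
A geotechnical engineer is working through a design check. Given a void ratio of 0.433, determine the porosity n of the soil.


Result: 0.3022

Derivation:
Using the relation n = e / (1 + e)
n = 0.433 / (1 + 0.433)
n = 0.433 / 1.433
n = 0.3022


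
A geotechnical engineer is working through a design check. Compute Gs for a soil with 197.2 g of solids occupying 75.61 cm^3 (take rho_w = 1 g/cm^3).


Using Gs = m_s / (V_s * rho_w)
Since rho_w = 1 g/cm^3:
Gs = 197.2 / 75.61
Gs = 2.608


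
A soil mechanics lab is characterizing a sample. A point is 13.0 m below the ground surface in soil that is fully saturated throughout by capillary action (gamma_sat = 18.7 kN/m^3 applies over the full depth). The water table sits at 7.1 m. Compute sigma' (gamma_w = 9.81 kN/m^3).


Total stress = gamma_sat * depth
sigma = 18.7 * 13.0 = 243.1 kPa
Pore water pressure u = gamma_w * (depth - d_wt)
u = 9.81 * (13.0 - 7.1) = 57.879 kPa
Effective stress = sigma - u
sigma' = 243.1 - 57.879 = 185.22 kPa


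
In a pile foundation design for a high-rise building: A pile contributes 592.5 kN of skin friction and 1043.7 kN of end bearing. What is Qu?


Using Qu = Qf + Qb
Qu = 592.5 + 1043.7
Qu = 1636.2 kN


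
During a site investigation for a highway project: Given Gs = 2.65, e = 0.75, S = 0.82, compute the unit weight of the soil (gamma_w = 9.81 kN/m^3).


Using gamma = gamma_w * (Gs + S*e) / (1 + e)
Numerator: Gs + S*e = 2.65 + 0.82*0.75 = 3.265
Denominator: 1 + e = 1 + 0.75 = 1.75
gamma = 9.81 * 3.265 / 1.75
gamma = 18.303 kN/m^3


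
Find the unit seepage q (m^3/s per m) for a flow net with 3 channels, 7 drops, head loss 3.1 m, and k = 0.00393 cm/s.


Convert k to m/s for unit consistency with H:
k = 0.00393 cm/s = 0.00393 / 100 m/s = 3.93e-05 m/s
Using q = k * H * Nf / Nd
Nf / Nd = 3 / 7 = 0.4286
q = 3.93e-05 * 3.1 * 0.4286
q = 5.221e-05 m^3/s per m


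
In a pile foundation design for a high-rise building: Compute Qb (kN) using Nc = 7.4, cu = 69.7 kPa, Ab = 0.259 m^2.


Using Qb = Nc * cu * Ab
Qb = 7.4 * 69.7 * 0.259
Qb = 133.59 kN


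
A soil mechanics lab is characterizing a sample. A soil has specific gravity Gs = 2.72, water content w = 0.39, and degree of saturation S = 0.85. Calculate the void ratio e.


Using the relation e = Gs * w / S
e = 2.72 * 0.39 / 0.85
e = 1.248


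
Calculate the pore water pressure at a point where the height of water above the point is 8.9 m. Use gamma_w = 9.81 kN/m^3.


Result: 87.31 kPa

Derivation:
Using u = gamma_w * h_w
u = 9.81 * 8.9
u = 87.31 kPa


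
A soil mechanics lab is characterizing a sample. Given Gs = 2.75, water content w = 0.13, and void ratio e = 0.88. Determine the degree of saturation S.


Using S = Gs * w / e
S = 2.75 * 0.13 / 0.88
S = 0.4063


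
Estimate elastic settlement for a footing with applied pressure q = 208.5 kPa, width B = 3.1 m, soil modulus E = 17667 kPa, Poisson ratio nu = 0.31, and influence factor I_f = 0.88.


Using Se = q * B * (1 - nu^2) * I_f / E
1 - nu^2 = 1 - 0.31^2 = 0.9039
Se = 208.5 * 3.1 * 0.9039 * 0.88 / 17667
Se = 0.029101 m
Convert to mm: Se = 0.029101 * 1000 = 29.101 mm


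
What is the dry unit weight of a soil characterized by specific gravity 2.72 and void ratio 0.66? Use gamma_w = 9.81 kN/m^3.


Using gamma_d = Gs * gamma_w / (1 + e)
gamma_d = 2.72 * 9.81 / (1 + 0.66)
gamma_d = 2.72 * 9.81 / 1.66
gamma_d = 16.074 kN/m^3


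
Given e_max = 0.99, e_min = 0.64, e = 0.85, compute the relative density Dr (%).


Result: 40.0 %

Derivation:
Using Dr = (e_max - e) / (e_max - e_min) * 100
e_max - e = 0.99 - 0.85 = 0.14
e_max - e_min = 0.99 - 0.64 = 0.35
Dr = 0.14 / 0.35 * 100
Dr = 40.0 %


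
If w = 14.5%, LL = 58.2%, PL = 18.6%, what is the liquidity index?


Result: -0.104

Derivation:
First compute the plasticity index:
PI = LL - PL = 58.2 - 18.6 = 39.6
Then compute the liquidity index:
LI = (w - PL) / PI
LI = (14.5 - 18.6) / 39.6
LI = -0.104


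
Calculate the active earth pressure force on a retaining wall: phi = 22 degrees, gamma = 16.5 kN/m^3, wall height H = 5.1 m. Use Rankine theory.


Result: 97.63 kN/m

Derivation:
Compute active earth pressure coefficient:
Ka = tan^2(45 - phi/2) = tan^2(34.0) = 0.454962
Compute active force:
Pa = 0.5 * Ka * gamma * H^2
Pa = 0.5 * 0.454962 * 16.5 * 5.1^2
Pa = 97.63 kN/m


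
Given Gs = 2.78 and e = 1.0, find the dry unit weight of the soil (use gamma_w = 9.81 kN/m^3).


Using gamma_d = Gs * gamma_w / (1 + e)
gamma_d = 2.78 * 9.81 / (1 + 1.0)
gamma_d = 2.78 * 9.81 / 2.0
gamma_d = 13.636 kN/m^3


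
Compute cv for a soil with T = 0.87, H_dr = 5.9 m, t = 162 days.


Using cv = T * H_dr^2 / t
H_dr^2 = 5.9^2 = 34.81
cv = 0.87 * 34.81 / 162
cv = 0.18694 m^2/day


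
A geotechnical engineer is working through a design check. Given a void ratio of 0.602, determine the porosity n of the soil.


Using the relation n = e / (1 + e)
n = 0.602 / (1 + 0.602)
n = 0.602 / 1.602
n = 0.3758


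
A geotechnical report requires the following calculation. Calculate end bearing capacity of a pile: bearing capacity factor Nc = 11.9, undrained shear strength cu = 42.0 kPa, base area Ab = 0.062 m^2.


Using Qb = Nc * cu * Ab
Qb = 11.9 * 42.0 * 0.062
Qb = 30.99 kN


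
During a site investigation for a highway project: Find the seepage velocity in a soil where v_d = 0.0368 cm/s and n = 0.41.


Result: 0.08976 cm/s

Derivation:
Using v_s = v_d / n
v_s = 0.0368 / 0.41
v_s = 0.08976 cm/s


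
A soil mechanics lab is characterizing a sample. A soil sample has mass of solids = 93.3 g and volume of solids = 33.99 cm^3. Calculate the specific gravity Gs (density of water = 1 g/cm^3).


Using Gs = m_s / (V_s * rho_w)
Since rho_w = 1 g/cm^3:
Gs = 93.3 / 33.99
Gs = 2.745


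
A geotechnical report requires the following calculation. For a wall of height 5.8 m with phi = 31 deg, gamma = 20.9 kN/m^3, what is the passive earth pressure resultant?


Compute passive earth pressure coefficient:
Kp = tan^2(45 + phi/2) = tan^2(60.5) = 3.124035
Compute passive force:
Pp = 0.5 * Kp * gamma * H^2
Pp = 0.5 * 3.124035 * 20.9 * 5.8^2
Pp = 1098.22 kN/m


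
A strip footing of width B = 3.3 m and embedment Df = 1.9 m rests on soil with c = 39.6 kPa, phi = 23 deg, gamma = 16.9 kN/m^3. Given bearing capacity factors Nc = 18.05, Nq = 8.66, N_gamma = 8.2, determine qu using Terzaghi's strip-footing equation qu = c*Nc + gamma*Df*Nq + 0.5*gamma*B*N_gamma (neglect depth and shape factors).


Compute qu = c*Nc + gamma*Df*Nq + 0.5*gamma*B*N_gamma
Term 1: 39.6 * 18.05 = 714.78
Term 2: 16.9 * 1.9 * 8.66 = 278.0726
Term 3: 0.5 * 16.9 * 3.3 * 8.2 = 228.657
qu = 714.78 + 278.0726 + 228.657
qu = 1221.51 kPa


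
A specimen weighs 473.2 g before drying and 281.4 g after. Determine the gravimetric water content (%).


Result: 68.16 %

Derivation:
Using w = (m_wet - m_dry) / m_dry * 100
m_wet - m_dry = 473.2 - 281.4 = 191.8 g
w = 191.8 / 281.4 * 100
w = 68.16 %


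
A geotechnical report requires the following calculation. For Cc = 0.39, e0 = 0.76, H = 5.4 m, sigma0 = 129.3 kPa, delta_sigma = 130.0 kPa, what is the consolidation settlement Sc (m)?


Using Sc = Cc * H / (1 + e0) * log10((sigma0 + delta_sigma) / sigma0)
Stress ratio = (129.3 + 130.0) / 129.3 = 2.00541
log10(2.00541) = 0.302204
Cc * H / (1 + e0) = 0.39 * 5.4 / (1 + 0.76) = 1.19659
Sc = 1.19659 * 0.302204
Sc = 0.3616 m


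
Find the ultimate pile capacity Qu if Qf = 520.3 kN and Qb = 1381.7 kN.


Result: 1902.0 kN

Derivation:
Using Qu = Qf + Qb
Qu = 520.3 + 1381.7
Qu = 1902.0 kN


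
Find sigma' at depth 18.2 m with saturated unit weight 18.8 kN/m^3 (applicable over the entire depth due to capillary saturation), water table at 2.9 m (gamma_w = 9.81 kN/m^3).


Total stress = gamma_sat * depth
sigma = 18.8 * 18.2 = 342.16 kPa
Pore water pressure u = gamma_w * (depth - d_wt)
u = 9.81 * (18.2 - 2.9) = 150.093 kPa
Effective stress = sigma - u
sigma' = 342.16 - 150.093 = 192.07 kPa


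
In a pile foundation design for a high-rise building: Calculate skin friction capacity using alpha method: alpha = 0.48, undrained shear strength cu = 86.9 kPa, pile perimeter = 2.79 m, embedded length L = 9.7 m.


Using Qs = alpha * cu * perimeter * L
Qs = 0.48 * 86.9 * 2.79 * 9.7
Qs = 1128.85 kN


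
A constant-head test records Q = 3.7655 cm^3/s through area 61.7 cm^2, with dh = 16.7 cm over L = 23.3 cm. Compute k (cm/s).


Result: 0.085148 cm/s

Derivation:
Compute hydraulic gradient:
i = dh / L = 16.7 / 23.3 = 0.716738
Then apply Darcy's law:
k = Q / (A * i)
k = 3.7655 / (61.7 * 0.716738)
k = 3.7655 / 44.2227
k = 0.085148 cm/s


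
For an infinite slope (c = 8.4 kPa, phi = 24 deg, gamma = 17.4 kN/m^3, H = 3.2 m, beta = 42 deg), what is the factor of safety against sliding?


Result: 0.798

Derivation:
Using Fs = c / (gamma*H*sin(beta)*cos(beta)) + tan(phi)/tan(beta)
Cohesion contribution = 8.4 / (17.4*3.2*sin(42)*cos(42))
Cohesion contribution = 0.303386
Friction contribution = tan(24)/tan(42) = 0.494477
Fs = 0.303386 + 0.494477
Fs = 0.798


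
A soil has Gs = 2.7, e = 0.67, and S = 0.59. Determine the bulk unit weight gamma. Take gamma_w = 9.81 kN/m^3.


Result: 18.183 kN/m^3

Derivation:
Using gamma = gamma_w * (Gs + S*e) / (1 + e)
Numerator: Gs + S*e = 2.7 + 0.59*0.67 = 3.0953
Denominator: 1 + e = 1 + 0.67 = 1.67
gamma = 9.81 * 3.0953 / 1.67
gamma = 18.183 kN/m^3


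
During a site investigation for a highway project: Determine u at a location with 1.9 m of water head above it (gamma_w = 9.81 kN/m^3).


Using u = gamma_w * h_w
u = 9.81 * 1.9
u = 18.64 kPa


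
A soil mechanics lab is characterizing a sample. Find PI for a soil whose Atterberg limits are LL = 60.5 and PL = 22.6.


Using PI = LL - PL
PI = 60.5 - 22.6
PI = 37.9


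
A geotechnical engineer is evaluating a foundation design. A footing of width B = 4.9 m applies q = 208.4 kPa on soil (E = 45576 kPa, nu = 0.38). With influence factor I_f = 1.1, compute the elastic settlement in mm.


Using Se = q * B * (1 - nu^2) * I_f / E
1 - nu^2 = 1 - 0.38^2 = 0.8556
Se = 208.4 * 4.9 * 0.8556 * 1.1 / 45576
Se = 0.021087 m
Convert to mm: Se = 0.021087 * 1000 = 21.087 mm


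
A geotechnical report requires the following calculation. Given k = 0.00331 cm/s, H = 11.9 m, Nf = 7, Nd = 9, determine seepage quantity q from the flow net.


Convert k to m/s for unit consistency with H:
k = 0.00331 cm/s = 0.00331 / 100 m/s = 3.31e-05 m/s
Using q = k * H * Nf / Nd
Nf / Nd = 7 / 9 = 0.7778
q = 3.31e-05 * 11.9 * 0.7778
q = 0.0003064 m^3/s per m


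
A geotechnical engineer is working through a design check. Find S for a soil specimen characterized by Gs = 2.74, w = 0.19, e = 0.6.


Using S = Gs * w / e
S = 2.74 * 0.19 / 0.6
S = 0.8677


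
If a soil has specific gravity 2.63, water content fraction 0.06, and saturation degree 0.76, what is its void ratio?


Result: 0.2076

Derivation:
Using the relation e = Gs * w / S
e = 2.63 * 0.06 / 0.76
e = 0.2076


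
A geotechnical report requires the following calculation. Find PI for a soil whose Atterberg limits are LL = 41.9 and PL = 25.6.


Using PI = LL - PL
PI = 41.9 - 25.6
PI = 16.3


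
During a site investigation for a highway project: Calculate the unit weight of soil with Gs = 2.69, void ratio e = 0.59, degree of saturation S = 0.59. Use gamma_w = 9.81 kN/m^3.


Using gamma = gamma_w * (Gs + S*e) / (1 + e)
Numerator: Gs + S*e = 2.69 + 0.59*0.59 = 3.0381
Denominator: 1 + e = 1 + 0.59 = 1.59
gamma = 9.81 * 3.0381 / 1.59
gamma = 18.745 kN/m^3


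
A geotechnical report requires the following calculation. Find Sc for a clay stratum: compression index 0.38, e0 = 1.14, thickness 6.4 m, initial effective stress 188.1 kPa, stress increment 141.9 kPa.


Result: 0.2774 m

Derivation:
Using Sc = Cc * H / (1 + e0) * log10((sigma0 + delta_sigma) / sigma0)
Stress ratio = (188.1 + 141.9) / 188.1 = 1.75439
log10(1.75439) = 0.244125
Cc * H / (1 + e0) = 0.38 * 6.4 / (1 + 1.14) = 1.13645
Sc = 1.13645 * 0.244125
Sc = 0.2774 m


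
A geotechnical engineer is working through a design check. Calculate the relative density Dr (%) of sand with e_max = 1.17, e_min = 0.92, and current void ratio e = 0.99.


Using Dr = (e_max - e) / (e_max - e_min) * 100
e_max - e = 1.17 - 0.99 = 0.18
e_max - e_min = 1.17 - 0.92 = 0.25
Dr = 0.18 / 0.25 * 100
Dr = 72.0 %


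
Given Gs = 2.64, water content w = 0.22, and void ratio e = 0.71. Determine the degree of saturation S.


Using S = Gs * w / e
S = 2.64 * 0.22 / 0.71
S = 0.818


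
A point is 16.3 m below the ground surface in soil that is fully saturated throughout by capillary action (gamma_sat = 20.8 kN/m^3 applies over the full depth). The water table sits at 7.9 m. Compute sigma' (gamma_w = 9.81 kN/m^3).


Total stress = gamma_sat * depth
sigma = 20.8 * 16.3 = 339.04 kPa
Pore water pressure u = gamma_w * (depth - d_wt)
u = 9.81 * (16.3 - 7.9) = 82.404 kPa
Effective stress = sigma - u
sigma' = 339.04 - 82.404 = 256.64 kPa


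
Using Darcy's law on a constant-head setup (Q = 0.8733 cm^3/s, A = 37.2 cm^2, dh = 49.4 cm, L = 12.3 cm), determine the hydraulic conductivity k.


Compute hydraulic gradient:
i = dh / L = 49.4 / 12.3 = 4.01626
Then apply Darcy's law:
k = Q / (A * i)
k = 0.8733 / (37.2 * 4.01626)
k = 0.8733 / 149.405
k = 0.005845 cm/s


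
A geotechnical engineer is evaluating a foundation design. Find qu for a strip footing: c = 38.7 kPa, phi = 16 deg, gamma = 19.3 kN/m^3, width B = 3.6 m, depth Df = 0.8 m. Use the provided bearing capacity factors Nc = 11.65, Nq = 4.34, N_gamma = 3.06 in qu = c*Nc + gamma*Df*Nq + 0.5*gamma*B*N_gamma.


Compute qu = c*Nc + gamma*Df*Nq + 0.5*gamma*B*N_gamma
Term 1: 38.7 * 11.65 = 450.855
Term 2: 19.3 * 0.8 * 4.34 = 67.0096
Term 3: 0.5 * 19.3 * 3.6 * 3.06 = 106.3044
qu = 450.855 + 67.0096 + 106.3044
qu = 624.17 kPa


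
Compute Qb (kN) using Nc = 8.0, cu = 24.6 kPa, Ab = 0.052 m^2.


Result: 10.23 kN

Derivation:
Using Qb = Nc * cu * Ab
Qb = 8.0 * 24.6 * 0.052
Qb = 10.23 kN


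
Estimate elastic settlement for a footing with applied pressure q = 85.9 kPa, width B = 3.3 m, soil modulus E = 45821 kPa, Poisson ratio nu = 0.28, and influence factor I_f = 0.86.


Using Se = q * B * (1 - nu^2) * I_f / E
1 - nu^2 = 1 - 0.28^2 = 0.9216
Se = 85.9 * 3.3 * 0.9216 * 0.86 / 45821
Se = 0.004903 m
Convert to mm: Se = 0.004903 * 1000 = 4.903 mm


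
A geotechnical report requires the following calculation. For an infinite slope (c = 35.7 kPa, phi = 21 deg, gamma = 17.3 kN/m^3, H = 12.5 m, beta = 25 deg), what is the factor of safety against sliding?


Result: 1.254

Derivation:
Using Fs = c / (gamma*H*sin(beta)*cos(beta)) + tan(phi)/tan(beta)
Cohesion contribution = 35.7 / (17.3*12.5*sin(25)*cos(25))
Cohesion contribution = 0.431011
Friction contribution = tan(21)/tan(25) = 0.823199
Fs = 0.431011 + 0.823199
Fs = 1.254


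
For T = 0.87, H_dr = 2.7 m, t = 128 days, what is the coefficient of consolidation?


Using cv = T * H_dr^2 / t
H_dr^2 = 2.7^2 = 7.29
cv = 0.87 * 7.29 / 128
cv = 0.04955 m^2/day


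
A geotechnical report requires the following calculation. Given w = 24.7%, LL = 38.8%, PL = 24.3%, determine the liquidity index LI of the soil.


First compute the plasticity index:
PI = LL - PL = 38.8 - 24.3 = 14.5
Then compute the liquidity index:
LI = (w - PL) / PI
LI = (24.7 - 24.3) / 14.5
LI = 0.028


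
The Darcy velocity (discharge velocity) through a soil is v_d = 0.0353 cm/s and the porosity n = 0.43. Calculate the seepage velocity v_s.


Result: 0.08209 cm/s

Derivation:
Using v_s = v_d / n
v_s = 0.0353 / 0.43
v_s = 0.08209 cm/s


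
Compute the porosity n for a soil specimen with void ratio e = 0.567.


Using the relation n = e / (1 + e)
n = 0.567 / (1 + 0.567)
n = 0.567 / 1.567
n = 0.3618


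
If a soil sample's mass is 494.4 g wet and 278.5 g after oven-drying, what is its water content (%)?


Using w = (m_wet - m_dry) / m_dry * 100
m_wet - m_dry = 494.4 - 278.5 = 215.9 g
w = 215.9 / 278.5 * 100
w = 77.52 %


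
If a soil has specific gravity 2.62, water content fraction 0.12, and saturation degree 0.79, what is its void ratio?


Using the relation e = Gs * w / S
e = 2.62 * 0.12 / 0.79
e = 0.398


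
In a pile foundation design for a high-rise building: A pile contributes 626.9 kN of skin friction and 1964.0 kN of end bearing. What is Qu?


Using Qu = Qf + Qb
Qu = 626.9 + 1964.0
Qu = 2590.9 kN


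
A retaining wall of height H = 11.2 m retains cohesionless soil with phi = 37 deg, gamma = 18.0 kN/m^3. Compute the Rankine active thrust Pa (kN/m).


Compute active earth pressure coefficient:
Ka = tan^2(45 - phi/2) = tan^2(26.5) = 0.248584
Compute active force:
Pa = 0.5 * Ka * gamma * H^2
Pa = 0.5 * 0.248584 * 18.0 * 11.2^2
Pa = 280.64 kN/m


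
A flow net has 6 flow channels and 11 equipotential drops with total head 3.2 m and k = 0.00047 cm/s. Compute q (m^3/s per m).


Convert k to m/s for unit consistency with H:
k = 0.00047 cm/s = 0.00047 / 100 m/s = 4.7e-06 m/s
Using q = k * H * Nf / Nd
Nf / Nd = 6 / 11 = 0.5455
q = 4.7e-06 * 3.2 * 0.5455
q = 8.204e-06 m^3/s per m


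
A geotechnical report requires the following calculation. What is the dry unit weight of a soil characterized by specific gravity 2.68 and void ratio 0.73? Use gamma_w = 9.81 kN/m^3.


Result: 15.197 kN/m^3

Derivation:
Using gamma_d = Gs * gamma_w / (1 + e)
gamma_d = 2.68 * 9.81 / (1 + 0.73)
gamma_d = 2.68 * 9.81 / 1.73
gamma_d = 15.197 kN/m^3


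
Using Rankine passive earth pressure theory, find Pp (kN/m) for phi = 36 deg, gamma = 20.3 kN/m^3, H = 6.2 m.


Compute passive earth pressure coefficient:
Kp = tan^2(45 + phi/2) = tan^2(63.0) = 3.85184
Compute passive force:
Pp = 0.5 * Kp * gamma * H^2
Pp = 0.5 * 3.85184 * 20.3 * 6.2^2
Pp = 1502.86 kN/m


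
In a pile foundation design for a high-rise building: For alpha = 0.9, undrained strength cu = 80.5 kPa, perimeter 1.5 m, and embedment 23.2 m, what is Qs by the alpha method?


Result: 2521.26 kN

Derivation:
Using Qs = alpha * cu * perimeter * L
Qs = 0.9 * 80.5 * 1.5 * 23.2
Qs = 2521.26 kN


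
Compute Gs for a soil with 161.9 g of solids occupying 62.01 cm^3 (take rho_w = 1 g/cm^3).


Result: 2.611

Derivation:
Using Gs = m_s / (V_s * rho_w)
Since rho_w = 1 g/cm^3:
Gs = 161.9 / 62.01
Gs = 2.611


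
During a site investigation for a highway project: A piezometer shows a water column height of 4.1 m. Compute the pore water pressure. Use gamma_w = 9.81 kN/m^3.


Result: 40.22 kPa

Derivation:
Using u = gamma_w * h_w
u = 9.81 * 4.1
u = 40.22 kPa


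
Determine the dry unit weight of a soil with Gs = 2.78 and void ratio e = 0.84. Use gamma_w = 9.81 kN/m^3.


Using gamma_d = Gs * gamma_w / (1 + e)
gamma_d = 2.78 * 9.81 / (1 + 0.84)
gamma_d = 2.78 * 9.81 / 1.84
gamma_d = 14.822 kN/m^3


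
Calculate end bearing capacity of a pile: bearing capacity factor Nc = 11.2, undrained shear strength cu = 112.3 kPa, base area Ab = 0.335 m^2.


Using Qb = Nc * cu * Ab
Qb = 11.2 * 112.3 * 0.335
Qb = 421.35 kN


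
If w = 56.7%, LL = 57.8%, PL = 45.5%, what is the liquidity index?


First compute the plasticity index:
PI = LL - PL = 57.8 - 45.5 = 12.3
Then compute the liquidity index:
LI = (w - PL) / PI
LI = (56.7 - 45.5) / 12.3
LI = 0.911


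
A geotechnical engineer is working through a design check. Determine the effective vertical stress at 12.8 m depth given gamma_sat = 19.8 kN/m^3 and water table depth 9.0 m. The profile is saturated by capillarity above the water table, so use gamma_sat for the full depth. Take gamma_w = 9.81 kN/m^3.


Result: 216.16 kPa

Derivation:
Total stress = gamma_sat * depth
sigma = 19.8 * 12.8 = 253.44 kPa
Pore water pressure u = gamma_w * (depth - d_wt)
u = 9.81 * (12.8 - 9.0) = 37.278 kPa
Effective stress = sigma - u
sigma' = 253.44 - 37.278 = 216.16 kPa


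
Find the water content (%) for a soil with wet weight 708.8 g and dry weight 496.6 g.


Result: 42.73 %

Derivation:
Using w = (m_wet - m_dry) / m_dry * 100
m_wet - m_dry = 708.8 - 496.6 = 212.2 g
w = 212.2 / 496.6 * 100
w = 42.73 %


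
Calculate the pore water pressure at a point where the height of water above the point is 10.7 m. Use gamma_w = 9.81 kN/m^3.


Using u = gamma_w * h_w
u = 9.81 * 10.7
u = 104.97 kPa


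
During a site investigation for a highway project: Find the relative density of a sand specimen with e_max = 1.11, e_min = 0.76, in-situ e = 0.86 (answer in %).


Result: 71.43 %

Derivation:
Using Dr = (e_max - e) / (e_max - e_min) * 100
e_max - e = 1.11 - 0.86 = 0.25
e_max - e_min = 1.11 - 0.76 = 0.35
Dr = 0.25 / 0.35 * 100
Dr = 71.43 %


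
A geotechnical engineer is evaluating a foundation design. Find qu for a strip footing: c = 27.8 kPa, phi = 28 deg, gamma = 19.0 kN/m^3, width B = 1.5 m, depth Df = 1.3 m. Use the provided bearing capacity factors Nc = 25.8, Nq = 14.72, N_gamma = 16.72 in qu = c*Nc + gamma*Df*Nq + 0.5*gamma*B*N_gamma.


Result: 1319.08 kPa

Derivation:
Compute qu = c*Nc + gamma*Df*Nq + 0.5*gamma*B*N_gamma
Term 1: 27.8 * 25.8 = 717.24
Term 2: 19.0 * 1.3 * 14.72 = 363.584
Term 3: 0.5 * 19.0 * 1.5 * 16.72 = 238.26
qu = 717.24 + 363.584 + 238.26
qu = 1319.08 kPa


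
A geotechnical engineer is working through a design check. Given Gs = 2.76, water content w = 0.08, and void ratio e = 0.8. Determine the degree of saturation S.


Using S = Gs * w / e
S = 2.76 * 0.08 / 0.8
S = 0.276


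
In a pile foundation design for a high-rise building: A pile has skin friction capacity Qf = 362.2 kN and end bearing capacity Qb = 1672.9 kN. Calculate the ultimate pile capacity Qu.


Using Qu = Qf + Qb
Qu = 362.2 + 1672.9
Qu = 2035.1 kN


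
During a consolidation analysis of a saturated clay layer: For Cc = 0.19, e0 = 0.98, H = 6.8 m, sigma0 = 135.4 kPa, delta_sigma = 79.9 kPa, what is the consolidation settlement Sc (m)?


Using Sc = Cc * H / (1 + e0) * log10((sigma0 + delta_sigma) / sigma0)
Stress ratio = (135.4 + 79.9) / 135.4 = 1.5901
log10(1.5901) = 0.201425
Cc * H / (1 + e0) = 0.19 * 6.8 / (1 + 0.98) = 0.652525
Sc = 0.652525 * 0.201425
Sc = 0.1314 m


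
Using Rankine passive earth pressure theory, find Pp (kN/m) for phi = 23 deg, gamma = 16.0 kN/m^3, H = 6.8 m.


Result: 844.39 kN/m

Derivation:
Compute passive earth pressure coefficient:
Kp = tan^2(45 + phi/2) = tan^2(56.5) = 2.282623
Compute passive force:
Pp = 0.5 * Kp * gamma * H^2
Pp = 0.5 * 2.282623 * 16.0 * 6.8^2
Pp = 844.39 kN/m


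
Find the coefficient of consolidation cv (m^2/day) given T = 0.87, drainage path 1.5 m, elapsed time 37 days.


Using cv = T * H_dr^2 / t
H_dr^2 = 1.5^2 = 2.25
cv = 0.87 * 2.25 / 37
cv = 0.05291 m^2/day


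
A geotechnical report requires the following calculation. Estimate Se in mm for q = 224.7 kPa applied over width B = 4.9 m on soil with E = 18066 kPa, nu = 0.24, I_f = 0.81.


Using Se = q * B * (1 - nu^2) * I_f / E
1 - nu^2 = 1 - 0.24^2 = 0.9424
Se = 224.7 * 4.9 * 0.9424 * 0.81 / 18066
Se = 0.046522 m
Convert to mm: Se = 0.046522 * 1000 = 46.522 mm


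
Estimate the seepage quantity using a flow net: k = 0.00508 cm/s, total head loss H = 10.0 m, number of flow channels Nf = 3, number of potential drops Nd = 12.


Convert k to m/s for unit consistency with H:
k = 0.00508 cm/s = 0.00508 / 100 m/s = 5.08e-05 m/s
Using q = k * H * Nf / Nd
Nf / Nd = 3 / 12 = 0.25
q = 5.08e-05 * 10.0 * 0.25
q = 0.000127 m^3/s per m


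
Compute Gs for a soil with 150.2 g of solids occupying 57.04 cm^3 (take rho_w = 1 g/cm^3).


Using Gs = m_s / (V_s * rho_w)
Since rho_w = 1 g/cm^3:
Gs = 150.2 / 57.04
Gs = 2.633


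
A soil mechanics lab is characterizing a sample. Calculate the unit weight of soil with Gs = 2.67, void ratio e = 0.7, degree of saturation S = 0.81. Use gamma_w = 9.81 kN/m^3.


Using gamma = gamma_w * (Gs + S*e) / (1 + e)
Numerator: Gs + S*e = 2.67 + 0.81*0.7 = 3.237
Denominator: 1 + e = 1 + 0.7 = 1.7
gamma = 9.81 * 3.237 / 1.7
gamma = 18.679 kN/m^3


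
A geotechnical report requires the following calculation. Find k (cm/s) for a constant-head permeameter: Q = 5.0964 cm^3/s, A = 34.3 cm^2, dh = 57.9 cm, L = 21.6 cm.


Compute hydraulic gradient:
i = dh / L = 57.9 / 21.6 = 2.68056
Then apply Darcy's law:
k = Q / (A * i)
k = 5.0964 / (34.3 * 2.68056)
k = 5.0964 / 91.9431
k = 0.05543 cm/s


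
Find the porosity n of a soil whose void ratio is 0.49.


Using the relation n = e / (1 + e)
n = 0.49 / (1 + 0.49)
n = 0.49 / 1.49
n = 0.3289


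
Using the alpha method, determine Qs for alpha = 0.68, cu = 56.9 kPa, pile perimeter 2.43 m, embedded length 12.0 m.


Using Qs = alpha * cu * perimeter * L
Qs = 0.68 * 56.9 * 2.43 * 12.0
Qs = 1128.26 kN


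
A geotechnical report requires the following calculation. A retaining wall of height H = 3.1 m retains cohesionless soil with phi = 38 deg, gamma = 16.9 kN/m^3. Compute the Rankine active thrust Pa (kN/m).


Result: 19.32 kN/m

Derivation:
Compute active earth pressure coefficient:
Ka = tan^2(45 - phi/2) = tan^2(26.0) = 0.237883
Compute active force:
Pa = 0.5 * Ka * gamma * H^2
Pa = 0.5 * 0.237883 * 16.9 * 3.1^2
Pa = 19.32 kN/m


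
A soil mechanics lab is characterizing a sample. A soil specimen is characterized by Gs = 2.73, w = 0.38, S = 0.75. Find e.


Using the relation e = Gs * w / S
e = 2.73 * 0.38 / 0.75
e = 1.3832


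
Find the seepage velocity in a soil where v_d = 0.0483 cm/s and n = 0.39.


Using v_s = v_d / n
v_s = 0.0483 / 0.39
v_s = 0.12385 cm/s


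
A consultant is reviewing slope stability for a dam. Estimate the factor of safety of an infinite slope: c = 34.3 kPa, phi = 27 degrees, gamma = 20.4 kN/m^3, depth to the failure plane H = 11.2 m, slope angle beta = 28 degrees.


Using Fs = c / (gamma*H*sin(beta)*cos(beta)) + tan(phi)/tan(beta)
Cohesion contribution = 34.3 / (20.4*11.2*sin(28)*cos(28))
Cohesion contribution = 0.362161
Friction contribution = tan(27)/tan(28) = 0.958278
Fs = 0.362161 + 0.958278
Fs = 1.32


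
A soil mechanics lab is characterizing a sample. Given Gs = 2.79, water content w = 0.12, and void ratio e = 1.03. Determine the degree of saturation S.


Using S = Gs * w / e
S = 2.79 * 0.12 / 1.03
S = 0.325


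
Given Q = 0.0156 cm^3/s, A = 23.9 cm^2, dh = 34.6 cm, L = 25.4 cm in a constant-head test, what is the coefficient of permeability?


Compute hydraulic gradient:
i = dh / L = 34.6 / 25.4 = 1.3622
Then apply Darcy's law:
k = Q / (A * i)
k = 0.0156 / (23.9 * 1.3622)
k = 0.0156 / 32.5567
k = 0.000479 cm/s


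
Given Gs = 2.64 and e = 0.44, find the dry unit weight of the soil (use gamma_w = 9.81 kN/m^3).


Result: 17.985 kN/m^3

Derivation:
Using gamma_d = Gs * gamma_w / (1 + e)
gamma_d = 2.64 * 9.81 / (1 + 0.44)
gamma_d = 2.64 * 9.81 / 1.44
gamma_d = 17.985 kN/m^3


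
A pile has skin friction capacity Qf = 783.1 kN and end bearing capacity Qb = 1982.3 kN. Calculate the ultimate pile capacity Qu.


Using Qu = Qf + Qb
Qu = 783.1 + 1982.3
Qu = 2765.4 kN


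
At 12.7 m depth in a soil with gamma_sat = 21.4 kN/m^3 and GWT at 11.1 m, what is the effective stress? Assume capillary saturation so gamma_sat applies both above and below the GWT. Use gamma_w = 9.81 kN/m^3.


Total stress = gamma_sat * depth
sigma = 21.4 * 12.7 = 271.78 kPa
Pore water pressure u = gamma_w * (depth - d_wt)
u = 9.81 * (12.7 - 11.1) = 15.696 kPa
Effective stress = sigma - u
sigma' = 271.78 - 15.696 = 256.08 kPa


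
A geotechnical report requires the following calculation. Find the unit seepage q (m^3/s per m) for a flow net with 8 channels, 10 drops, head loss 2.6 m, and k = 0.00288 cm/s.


Convert k to m/s for unit consistency with H:
k = 0.00288 cm/s = 0.00288 / 100 m/s = 2.88e-05 m/s
Using q = k * H * Nf / Nd
Nf / Nd = 8 / 10 = 0.8
q = 2.88e-05 * 2.6 * 0.8
q = 5.99e-05 m^3/s per m


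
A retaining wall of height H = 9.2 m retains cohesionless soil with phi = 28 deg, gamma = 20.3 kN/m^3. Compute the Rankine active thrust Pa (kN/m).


Result: 310.16 kN/m

Derivation:
Compute active earth pressure coefficient:
Ka = tan^2(45 - phi/2) = tan^2(31.0) = 0.361033
Compute active force:
Pa = 0.5 * Ka * gamma * H^2
Pa = 0.5 * 0.361033 * 20.3 * 9.2^2
Pa = 310.16 kN/m


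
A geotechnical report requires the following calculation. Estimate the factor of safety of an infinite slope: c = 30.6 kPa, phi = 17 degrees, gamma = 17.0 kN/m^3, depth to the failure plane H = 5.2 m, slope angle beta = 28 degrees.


Using Fs = c / (gamma*H*sin(beta)*cos(beta)) + tan(phi)/tan(beta)
Cohesion contribution = 30.6 / (17.0*5.2*sin(28)*cos(28))
Cohesion contribution = 0.835074
Friction contribution = tan(17)/tan(28) = 0.574996
Fs = 0.835074 + 0.574996
Fs = 1.41


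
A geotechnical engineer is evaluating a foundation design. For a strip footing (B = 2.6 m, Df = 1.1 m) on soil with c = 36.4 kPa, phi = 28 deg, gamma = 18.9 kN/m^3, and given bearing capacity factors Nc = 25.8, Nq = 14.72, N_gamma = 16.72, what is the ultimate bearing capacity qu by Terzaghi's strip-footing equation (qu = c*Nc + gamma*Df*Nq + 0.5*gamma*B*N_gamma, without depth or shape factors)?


Compute qu = c*Nc + gamma*Df*Nq + 0.5*gamma*B*N_gamma
Term 1: 36.4 * 25.8 = 939.12
Term 2: 18.9 * 1.1 * 14.72 = 306.0288
Term 3: 0.5 * 18.9 * 2.6 * 16.72 = 410.8104
qu = 939.12 + 306.0288 + 410.8104
qu = 1655.96 kPa


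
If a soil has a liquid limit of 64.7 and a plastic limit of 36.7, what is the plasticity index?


Using PI = LL - PL
PI = 64.7 - 36.7
PI = 28.0


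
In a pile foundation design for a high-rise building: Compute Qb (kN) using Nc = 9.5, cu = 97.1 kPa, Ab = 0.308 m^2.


Using Qb = Nc * cu * Ab
Qb = 9.5 * 97.1 * 0.308
Qb = 284.11 kN


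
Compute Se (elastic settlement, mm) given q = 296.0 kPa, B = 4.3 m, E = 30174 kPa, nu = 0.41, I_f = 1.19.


Result: 41.759 mm

Derivation:
Using Se = q * B * (1 - nu^2) * I_f / E
1 - nu^2 = 1 - 0.41^2 = 0.8319
Se = 296.0 * 4.3 * 0.8319 * 1.19 / 30174
Se = 0.041759 m
Convert to mm: Se = 0.041759 * 1000 = 41.759 mm


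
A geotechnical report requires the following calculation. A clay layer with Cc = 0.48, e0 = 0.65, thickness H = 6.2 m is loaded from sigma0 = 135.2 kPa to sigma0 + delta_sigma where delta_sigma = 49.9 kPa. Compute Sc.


Result: 0.2461 m

Derivation:
Using Sc = Cc * H / (1 + e0) * log10((sigma0 + delta_sigma) / sigma0)
Stress ratio = (135.2 + 49.9) / 135.2 = 1.36908
log10(1.36908) = 0.13643
Cc * H / (1 + e0) = 0.48 * 6.2 / (1 + 0.65) = 1.80364
Sc = 1.80364 * 0.13643
Sc = 0.2461 m


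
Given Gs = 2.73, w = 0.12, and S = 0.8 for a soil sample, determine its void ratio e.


Using the relation e = Gs * w / S
e = 2.73 * 0.12 / 0.8
e = 0.4095


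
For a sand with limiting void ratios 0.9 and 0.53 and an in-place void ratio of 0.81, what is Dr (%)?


Result: 24.32 %

Derivation:
Using Dr = (e_max - e) / (e_max - e_min) * 100
e_max - e = 0.9 - 0.81 = 0.09
e_max - e_min = 0.9 - 0.53 = 0.37
Dr = 0.09 / 0.37 * 100
Dr = 24.32 %


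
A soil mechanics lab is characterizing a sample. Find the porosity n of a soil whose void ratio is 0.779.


Result: 0.4379

Derivation:
Using the relation n = e / (1 + e)
n = 0.779 / (1 + 0.779)
n = 0.779 / 1.779
n = 0.4379


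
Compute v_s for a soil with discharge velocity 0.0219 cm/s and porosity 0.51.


Result: 0.04294 cm/s

Derivation:
Using v_s = v_d / n
v_s = 0.0219 / 0.51
v_s = 0.04294 cm/s


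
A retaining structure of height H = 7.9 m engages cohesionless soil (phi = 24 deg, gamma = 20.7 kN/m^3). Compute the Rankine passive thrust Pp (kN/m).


Compute passive earth pressure coefficient:
Kp = tan^2(45 + phi/2) = tan^2(57.0) = 2.371184
Compute passive force:
Pp = 0.5 * Kp * gamma * H^2
Pp = 0.5 * 2.371184 * 20.7 * 7.9^2
Pp = 1531.65 kN/m


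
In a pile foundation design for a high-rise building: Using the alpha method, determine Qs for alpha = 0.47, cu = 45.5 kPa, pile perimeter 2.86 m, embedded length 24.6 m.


Using Qs = alpha * cu * perimeter * L
Qs = 0.47 * 45.5 * 2.86 * 24.6
Qs = 1504.56 kN


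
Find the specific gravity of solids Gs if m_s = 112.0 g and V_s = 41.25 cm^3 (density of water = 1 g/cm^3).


Using Gs = m_s / (V_s * rho_w)
Since rho_w = 1 g/cm^3:
Gs = 112.0 / 41.25
Gs = 2.715


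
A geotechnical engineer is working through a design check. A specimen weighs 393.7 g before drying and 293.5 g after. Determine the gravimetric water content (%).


Result: 34.14 %

Derivation:
Using w = (m_wet - m_dry) / m_dry * 100
m_wet - m_dry = 393.7 - 293.5 = 100.2 g
w = 100.2 / 293.5 * 100
w = 34.14 %


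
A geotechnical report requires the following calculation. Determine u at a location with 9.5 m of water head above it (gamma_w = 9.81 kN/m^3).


Result: 93.2 kPa

Derivation:
Using u = gamma_w * h_w
u = 9.81 * 9.5
u = 93.2 kPa


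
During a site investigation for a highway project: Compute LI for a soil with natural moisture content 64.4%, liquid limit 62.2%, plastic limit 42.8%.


First compute the plasticity index:
PI = LL - PL = 62.2 - 42.8 = 19.4
Then compute the liquidity index:
LI = (w - PL) / PI
LI = (64.4 - 42.8) / 19.4
LI = 1.113


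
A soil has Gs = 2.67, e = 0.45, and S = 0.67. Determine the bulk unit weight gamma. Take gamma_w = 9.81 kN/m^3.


Result: 20.104 kN/m^3

Derivation:
Using gamma = gamma_w * (Gs + S*e) / (1 + e)
Numerator: Gs + S*e = 2.67 + 0.67*0.45 = 2.9715
Denominator: 1 + e = 1 + 0.45 = 1.45
gamma = 9.81 * 2.9715 / 1.45
gamma = 20.104 kN/m^3


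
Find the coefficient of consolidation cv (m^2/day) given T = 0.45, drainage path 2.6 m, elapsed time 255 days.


Using cv = T * H_dr^2 / t
H_dr^2 = 2.6^2 = 6.76
cv = 0.45 * 6.76 / 255
cv = 0.01193 m^2/day


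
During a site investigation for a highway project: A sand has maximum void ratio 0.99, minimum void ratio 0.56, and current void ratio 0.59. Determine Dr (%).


Using Dr = (e_max - e) / (e_max - e_min) * 100
e_max - e = 0.99 - 0.59 = 0.4
e_max - e_min = 0.99 - 0.56 = 0.43
Dr = 0.4 / 0.43 * 100
Dr = 93.02 %


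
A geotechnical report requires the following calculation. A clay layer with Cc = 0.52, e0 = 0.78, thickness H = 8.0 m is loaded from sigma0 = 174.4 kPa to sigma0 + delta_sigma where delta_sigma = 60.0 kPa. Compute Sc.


Result: 0.3001 m

Derivation:
Using Sc = Cc * H / (1 + e0) * log10((sigma0 + delta_sigma) / sigma0)
Stress ratio = (174.4 + 60.0) / 174.4 = 1.34404
log10(1.34404) = 0.128411
Cc * H / (1 + e0) = 0.52 * 8.0 / (1 + 0.78) = 2.33708
Sc = 2.33708 * 0.128411
Sc = 0.3001 m


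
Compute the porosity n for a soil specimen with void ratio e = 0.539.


Using the relation n = e / (1 + e)
n = 0.539 / (1 + 0.539)
n = 0.539 / 1.539
n = 0.3502


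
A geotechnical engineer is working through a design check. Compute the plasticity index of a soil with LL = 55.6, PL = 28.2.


Using PI = LL - PL
PI = 55.6 - 28.2
PI = 27.4


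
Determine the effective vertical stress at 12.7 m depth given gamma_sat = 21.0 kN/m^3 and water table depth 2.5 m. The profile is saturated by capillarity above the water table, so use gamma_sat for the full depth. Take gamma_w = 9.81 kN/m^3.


Total stress = gamma_sat * depth
sigma = 21.0 * 12.7 = 266.7 kPa
Pore water pressure u = gamma_w * (depth - d_wt)
u = 9.81 * (12.7 - 2.5) = 100.062 kPa
Effective stress = sigma - u
sigma' = 266.7 - 100.062 = 166.64 kPa


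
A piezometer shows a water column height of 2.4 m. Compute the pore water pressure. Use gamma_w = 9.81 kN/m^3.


Result: 23.54 kPa

Derivation:
Using u = gamma_w * h_w
u = 9.81 * 2.4
u = 23.54 kPa


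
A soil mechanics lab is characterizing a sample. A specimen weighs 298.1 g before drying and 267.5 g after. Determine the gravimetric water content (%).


Result: 11.44 %

Derivation:
Using w = (m_wet - m_dry) / m_dry * 100
m_wet - m_dry = 298.1 - 267.5 = 30.6 g
w = 30.6 / 267.5 * 100
w = 11.44 %


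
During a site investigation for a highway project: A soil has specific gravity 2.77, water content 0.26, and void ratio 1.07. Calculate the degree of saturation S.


Using S = Gs * w / e
S = 2.77 * 0.26 / 1.07
S = 0.6731


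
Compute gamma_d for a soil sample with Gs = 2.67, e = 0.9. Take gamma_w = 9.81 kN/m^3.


Using gamma_d = Gs * gamma_w / (1 + e)
gamma_d = 2.67 * 9.81 / (1 + 0.9)
gamma_d = 2.67 * 9.81 / 1.9
gamma_d = 13.786 kN/m^3


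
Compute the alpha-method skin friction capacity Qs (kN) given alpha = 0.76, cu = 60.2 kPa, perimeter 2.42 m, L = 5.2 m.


Using Qs = alpha * cu * perimeter * L
Qs = 0.76 * 60.2 * 2.42 * 5.2
Qs = 575.74 kN


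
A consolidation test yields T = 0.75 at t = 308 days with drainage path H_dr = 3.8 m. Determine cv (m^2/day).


Using cv = T * H_dr^2 / t
H_dr^2 = 3.8^2 = 14.44
cv = 0.75 * 14.44 / 308
cv = 0.03516 m^2/day


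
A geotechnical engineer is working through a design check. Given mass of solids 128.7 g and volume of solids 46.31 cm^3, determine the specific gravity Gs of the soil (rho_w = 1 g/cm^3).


Result: 2.779

Derivation:
Using Gs = m_s / (V_s * rho_w)
Since rho_w = 1 g/cm^3:
Gs = 128.7 / 46.31
Gs = 2.779


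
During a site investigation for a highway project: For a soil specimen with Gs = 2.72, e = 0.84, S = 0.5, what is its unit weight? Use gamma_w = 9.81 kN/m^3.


Result: 16.741 kN/m^3

Derivation:
Using gamma = gamma_w * (Gs + S*e) / (1 + e)
Numerator: Gs + S*e = 2.72 + 0.5*0.84 = 3.14
Denominator: 1 + e = 1 + 0.84 = 1.84
gamma = 9.81 * 3.14 / 1.84
gamma = 16.741 kN/m^3


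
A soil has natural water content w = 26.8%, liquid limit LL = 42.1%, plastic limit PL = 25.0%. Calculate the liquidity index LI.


First compute the plasticity index:
PI = LL - PL = 42.1 - 25.0 = 17.1
Then compute the liquidity index:
LI = (w - PL) / PI
LI = (26.8 - 25.0) / 17.1
LI = 0.105


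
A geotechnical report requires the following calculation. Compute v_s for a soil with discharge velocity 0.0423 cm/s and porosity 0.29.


Using v_s = v_d / n
v_s = 0.0423 / 0.29
v_s = 0.14586 cm/s


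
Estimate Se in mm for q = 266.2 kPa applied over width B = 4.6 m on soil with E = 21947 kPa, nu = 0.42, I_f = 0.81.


Using Se = q * B * (1 - nu^2) * I_f / E
1 - nu^2 = 1 - 0.42^2 = 0.8236
Se = 266.2 * 4.6 * 0.8236 * 0.81 / 21947
Se = 0.037221 m
Convert to mm: Se = 0.037221 * 1000 = 37.221 mm


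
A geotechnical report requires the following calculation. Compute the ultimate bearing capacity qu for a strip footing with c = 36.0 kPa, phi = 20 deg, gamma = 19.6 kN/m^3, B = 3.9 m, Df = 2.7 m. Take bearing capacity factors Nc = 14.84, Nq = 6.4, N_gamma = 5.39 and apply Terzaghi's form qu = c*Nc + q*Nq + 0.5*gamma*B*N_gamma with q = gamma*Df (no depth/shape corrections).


Compute qu = c*Nc + gamma*Df*Nq + 0.5*gamma*B*N_gamma
Term 1: 36.0 * 14.84 = 534.24
Term 2: 19.6 * 2.7 * 6.4 = 338.688
Term 3: 0.5 * 19.6 * 3.9 * 5.39 = 206.0058
qu = 534.24 + 338.688 + 206.0058
qu = 1078.93 kPa


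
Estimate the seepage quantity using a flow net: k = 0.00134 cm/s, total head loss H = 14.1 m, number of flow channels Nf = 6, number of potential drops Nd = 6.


Convert k to m/s for unit consistency with H:
k = 0.00134 cm/s = 0.00134 / 100 m/s = 1.34e-05 m/s
Using q = k * H * Nf / Nd
Nf / Nd = 6 / 6 = 1.0
q = 1.34e-05 * 14.1 * 1.0
q = 0.0001889 m^3/s per m


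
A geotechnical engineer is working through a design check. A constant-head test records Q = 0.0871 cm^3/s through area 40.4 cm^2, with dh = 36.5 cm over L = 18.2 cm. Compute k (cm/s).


Result: 0.001075 cm/s

Derivation:
Compute hydraulic gradient:
i = dh / L = 36.5 / 18.2 = 2.00549
Then apply Darcy's law:
k = Q / (A * i)
k = 0.0871 / (40.4 * 2.00549)
k = 0.0871 / 81.022
k = 0.001075 cm/s
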